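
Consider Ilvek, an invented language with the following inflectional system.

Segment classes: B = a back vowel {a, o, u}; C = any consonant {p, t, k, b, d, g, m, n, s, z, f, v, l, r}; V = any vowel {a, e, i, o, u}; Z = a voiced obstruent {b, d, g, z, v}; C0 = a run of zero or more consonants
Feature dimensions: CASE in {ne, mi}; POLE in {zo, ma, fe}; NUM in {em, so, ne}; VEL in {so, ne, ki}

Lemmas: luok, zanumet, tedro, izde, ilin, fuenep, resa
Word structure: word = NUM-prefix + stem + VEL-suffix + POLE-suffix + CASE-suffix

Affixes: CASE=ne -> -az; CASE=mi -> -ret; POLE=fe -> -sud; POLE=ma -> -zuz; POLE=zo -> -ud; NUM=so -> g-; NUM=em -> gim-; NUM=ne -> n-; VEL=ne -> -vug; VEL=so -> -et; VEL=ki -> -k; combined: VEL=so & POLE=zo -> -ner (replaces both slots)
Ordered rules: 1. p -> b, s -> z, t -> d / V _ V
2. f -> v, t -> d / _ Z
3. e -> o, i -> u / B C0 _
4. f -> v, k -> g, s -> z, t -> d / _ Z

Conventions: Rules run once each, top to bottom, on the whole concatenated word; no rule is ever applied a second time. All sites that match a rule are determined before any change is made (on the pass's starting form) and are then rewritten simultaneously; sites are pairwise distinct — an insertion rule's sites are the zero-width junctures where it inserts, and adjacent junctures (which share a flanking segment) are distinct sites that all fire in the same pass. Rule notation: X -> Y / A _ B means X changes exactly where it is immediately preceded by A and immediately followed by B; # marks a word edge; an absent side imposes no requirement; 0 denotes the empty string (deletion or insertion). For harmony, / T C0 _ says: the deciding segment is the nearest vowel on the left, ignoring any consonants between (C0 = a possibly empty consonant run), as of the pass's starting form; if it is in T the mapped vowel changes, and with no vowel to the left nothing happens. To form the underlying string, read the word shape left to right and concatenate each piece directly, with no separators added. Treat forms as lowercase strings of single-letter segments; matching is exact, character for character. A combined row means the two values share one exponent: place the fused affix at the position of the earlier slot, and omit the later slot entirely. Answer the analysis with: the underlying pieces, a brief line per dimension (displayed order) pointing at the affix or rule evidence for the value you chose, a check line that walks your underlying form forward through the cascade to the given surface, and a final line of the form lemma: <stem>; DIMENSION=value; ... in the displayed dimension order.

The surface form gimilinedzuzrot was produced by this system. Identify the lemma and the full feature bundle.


underlying: gim-ilin-et-zuz-ret
CASE=mi - signalled by the affix -ret
POLE=ma - signalled by the affix -zuz
NUM=em - signalled by the affix gim-
VEL=so - signalled by the affix -et
check: gimilinetzuzret -> gimilinetzuzret -> gimilinedzuzret -> gimilinedzuzrot -> gimilinedzuzrot
lemma: ilin; CASE=mi; POLE=ma; NUM=em; VEL=so


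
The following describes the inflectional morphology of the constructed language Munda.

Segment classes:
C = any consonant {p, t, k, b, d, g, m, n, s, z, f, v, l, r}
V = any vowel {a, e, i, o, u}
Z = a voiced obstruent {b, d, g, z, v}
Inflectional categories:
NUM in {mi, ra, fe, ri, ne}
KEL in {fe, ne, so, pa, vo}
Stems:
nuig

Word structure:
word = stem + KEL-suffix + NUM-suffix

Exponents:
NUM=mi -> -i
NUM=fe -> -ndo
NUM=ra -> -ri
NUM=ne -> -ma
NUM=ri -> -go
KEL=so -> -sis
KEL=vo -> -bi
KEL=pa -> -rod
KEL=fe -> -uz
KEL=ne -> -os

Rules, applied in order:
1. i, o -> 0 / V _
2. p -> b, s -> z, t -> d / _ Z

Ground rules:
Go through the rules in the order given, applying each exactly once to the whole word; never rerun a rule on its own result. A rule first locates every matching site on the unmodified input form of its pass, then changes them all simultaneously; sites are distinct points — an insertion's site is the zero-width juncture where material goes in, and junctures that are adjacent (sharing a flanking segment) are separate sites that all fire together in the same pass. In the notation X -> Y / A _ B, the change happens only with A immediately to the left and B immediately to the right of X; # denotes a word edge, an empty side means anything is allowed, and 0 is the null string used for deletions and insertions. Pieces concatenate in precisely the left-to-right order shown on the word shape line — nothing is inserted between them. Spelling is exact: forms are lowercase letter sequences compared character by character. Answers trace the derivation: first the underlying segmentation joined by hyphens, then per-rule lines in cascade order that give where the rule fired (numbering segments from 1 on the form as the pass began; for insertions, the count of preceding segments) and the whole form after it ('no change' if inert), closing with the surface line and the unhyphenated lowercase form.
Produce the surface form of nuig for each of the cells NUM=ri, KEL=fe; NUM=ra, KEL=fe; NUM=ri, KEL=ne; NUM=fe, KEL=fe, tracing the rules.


cell NUM=ri, KEL=fe:
underlying: nuig-uz-go
1. i, o -> 0 / V _: fires at position(s) 3: nuguzgo
2. p -> b, s -> z, t -> d / _ Z: no change
surface: nuguzgo

cell NUM=ra, KEL=fe:
underlying: nuig-uz-ri
1. i, o -> 0 / V _: fires at position(s) 3: nuguzri
2. p -> b, s -> z, t -> d / _ Z: no change
surface: nuguzri

cell NUM=ri, KEL=ne:
underlying: nuig-os-go
1. i, o -> 0 / V _: fires at position(s) 3: nugosgo
2. p -> b, s -> z, t -> d / _ Z: fires at position(s) 5: nugozgo
surface: nugozgo

cell NUM=fe, KEL=fe:
underlying: nuig-uz-ndo
1. i, o -> 0 / V _: fires at position(s) 3: nuguzndo
2. p -> b, s -> z, t -> d / _ Z: no change
surface: nuguzndo


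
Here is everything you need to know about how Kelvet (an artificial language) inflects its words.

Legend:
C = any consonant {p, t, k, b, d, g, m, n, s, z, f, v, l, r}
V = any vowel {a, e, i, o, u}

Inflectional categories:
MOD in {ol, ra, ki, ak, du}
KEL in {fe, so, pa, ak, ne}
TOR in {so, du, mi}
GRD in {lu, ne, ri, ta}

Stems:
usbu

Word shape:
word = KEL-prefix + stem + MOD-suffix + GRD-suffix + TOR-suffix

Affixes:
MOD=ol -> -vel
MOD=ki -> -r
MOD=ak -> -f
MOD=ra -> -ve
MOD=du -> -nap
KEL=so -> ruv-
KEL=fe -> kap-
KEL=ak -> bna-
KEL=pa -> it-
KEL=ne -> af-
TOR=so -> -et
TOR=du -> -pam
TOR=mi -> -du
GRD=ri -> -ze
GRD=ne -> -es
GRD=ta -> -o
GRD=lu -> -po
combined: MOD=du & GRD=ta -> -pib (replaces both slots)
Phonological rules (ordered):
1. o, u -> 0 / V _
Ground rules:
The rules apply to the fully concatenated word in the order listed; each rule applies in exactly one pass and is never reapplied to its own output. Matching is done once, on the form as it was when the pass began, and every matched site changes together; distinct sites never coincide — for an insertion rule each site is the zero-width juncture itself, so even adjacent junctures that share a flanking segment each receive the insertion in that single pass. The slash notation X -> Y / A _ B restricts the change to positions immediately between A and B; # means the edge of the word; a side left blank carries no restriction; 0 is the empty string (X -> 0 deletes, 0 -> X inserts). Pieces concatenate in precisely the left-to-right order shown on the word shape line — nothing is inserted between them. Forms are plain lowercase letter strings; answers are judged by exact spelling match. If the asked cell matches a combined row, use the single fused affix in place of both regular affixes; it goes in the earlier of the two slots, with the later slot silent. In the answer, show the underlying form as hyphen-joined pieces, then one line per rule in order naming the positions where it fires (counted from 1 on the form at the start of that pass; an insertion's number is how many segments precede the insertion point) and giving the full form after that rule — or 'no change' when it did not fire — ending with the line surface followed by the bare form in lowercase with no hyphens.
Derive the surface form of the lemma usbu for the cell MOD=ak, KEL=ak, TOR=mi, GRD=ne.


underlying: bna-usbu-f-es-du
1. o, u -> 0 / V _: fires at position(s) 4: bnasbufesdu
surface: bnasbufesdu


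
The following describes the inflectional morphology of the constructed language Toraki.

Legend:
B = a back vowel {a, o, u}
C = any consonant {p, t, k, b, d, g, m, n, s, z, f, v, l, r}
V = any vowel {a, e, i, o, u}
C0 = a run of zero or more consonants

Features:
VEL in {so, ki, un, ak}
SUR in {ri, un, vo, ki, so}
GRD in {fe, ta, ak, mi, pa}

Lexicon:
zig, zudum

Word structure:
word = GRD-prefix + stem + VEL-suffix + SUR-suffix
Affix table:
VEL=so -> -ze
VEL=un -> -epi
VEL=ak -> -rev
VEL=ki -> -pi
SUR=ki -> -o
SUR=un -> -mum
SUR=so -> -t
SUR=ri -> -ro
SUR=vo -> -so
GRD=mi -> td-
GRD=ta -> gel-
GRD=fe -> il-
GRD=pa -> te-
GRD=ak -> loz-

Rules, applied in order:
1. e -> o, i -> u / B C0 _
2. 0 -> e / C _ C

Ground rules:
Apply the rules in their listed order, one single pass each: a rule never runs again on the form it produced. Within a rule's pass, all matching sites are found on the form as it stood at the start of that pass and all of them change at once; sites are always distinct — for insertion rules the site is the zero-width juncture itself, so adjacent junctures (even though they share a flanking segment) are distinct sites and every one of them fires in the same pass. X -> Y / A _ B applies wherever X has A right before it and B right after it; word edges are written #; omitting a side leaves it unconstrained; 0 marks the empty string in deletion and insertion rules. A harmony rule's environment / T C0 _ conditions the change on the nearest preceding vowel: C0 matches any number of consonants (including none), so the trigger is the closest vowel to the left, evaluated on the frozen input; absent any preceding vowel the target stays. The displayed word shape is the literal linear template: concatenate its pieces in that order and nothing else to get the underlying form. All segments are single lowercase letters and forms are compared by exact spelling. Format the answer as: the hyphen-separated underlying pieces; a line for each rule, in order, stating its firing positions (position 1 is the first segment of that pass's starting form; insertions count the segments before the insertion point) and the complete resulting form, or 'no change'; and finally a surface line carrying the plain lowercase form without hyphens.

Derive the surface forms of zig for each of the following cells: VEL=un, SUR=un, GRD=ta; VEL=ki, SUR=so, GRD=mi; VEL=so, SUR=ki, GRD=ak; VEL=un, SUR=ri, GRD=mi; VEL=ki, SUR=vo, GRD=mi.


cell VEL=un, SUR=un, GRD=ta:
underlying: gel-zig-epi-mum
1. e -> o, i -> u / B C0 _: no change
2. 0 -> e / C _ C: inserts after position(s) 3: gelezigepimum
surface: gelezigepimum

cell VEL=ki, SUR=so, GRD=mi:
underlying: td-zig-pi-t
1. e -> o, i -> u / B C0 _: no change
2. 0 -> e / C _ C: inserts after position(s) 1, 2, 5: tedezigepit
surface: tedezigepit

cell VEL=so, SUR=ki, GRD=ak:
underlying: loz-zig-ze-o
1. e -> o, i -> u / B C0 _: fires at position(s) 5: lozzugzeo
2. 0 -> e / C _ C: inserts after position(s) 3, 6: lozezugezeo
surface: lozezugezeo

cell VEL=un, SUR=ri, GRD=mi:
underlying: td-zig-epi-ro
1. e -> o, i -> u / B C0 _: no change
2. 0 -> e / C _ C: inserts after position(s) 1, 2: tedezigepiro
surface: tedezigepiro

cell VEL=ki, SUR=vo, GRD=mi:
underlying: td-zig-pi-so
1. e -> o, i -> u / B C0 _: no change
2. 0 -> e / C _ C: inserts after position(s) 1, 2, 5: tedezigepiso
surface: tedezigepiso


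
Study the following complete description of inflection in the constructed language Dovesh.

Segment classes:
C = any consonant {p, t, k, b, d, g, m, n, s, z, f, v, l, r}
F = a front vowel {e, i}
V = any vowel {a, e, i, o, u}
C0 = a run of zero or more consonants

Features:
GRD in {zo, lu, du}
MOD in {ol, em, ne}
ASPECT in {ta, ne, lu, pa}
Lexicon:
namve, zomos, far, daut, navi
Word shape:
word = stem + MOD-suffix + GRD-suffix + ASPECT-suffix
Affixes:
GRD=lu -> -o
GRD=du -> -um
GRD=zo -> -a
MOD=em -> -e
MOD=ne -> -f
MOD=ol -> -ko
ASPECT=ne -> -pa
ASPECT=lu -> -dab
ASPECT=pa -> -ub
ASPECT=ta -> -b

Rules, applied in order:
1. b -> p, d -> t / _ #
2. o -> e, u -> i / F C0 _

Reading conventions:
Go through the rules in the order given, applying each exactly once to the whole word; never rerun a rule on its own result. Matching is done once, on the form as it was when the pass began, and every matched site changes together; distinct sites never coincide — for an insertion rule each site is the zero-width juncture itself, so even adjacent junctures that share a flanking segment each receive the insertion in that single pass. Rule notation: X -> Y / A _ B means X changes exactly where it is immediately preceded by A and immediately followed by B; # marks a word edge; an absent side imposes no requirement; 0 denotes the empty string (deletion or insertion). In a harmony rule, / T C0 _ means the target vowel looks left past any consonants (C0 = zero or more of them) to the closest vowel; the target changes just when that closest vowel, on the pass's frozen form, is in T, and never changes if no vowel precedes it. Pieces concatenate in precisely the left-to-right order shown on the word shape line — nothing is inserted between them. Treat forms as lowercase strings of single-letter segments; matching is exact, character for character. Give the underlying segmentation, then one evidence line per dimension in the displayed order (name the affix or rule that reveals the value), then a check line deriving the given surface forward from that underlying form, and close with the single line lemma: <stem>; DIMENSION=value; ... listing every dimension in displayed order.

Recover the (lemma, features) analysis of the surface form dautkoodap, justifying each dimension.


underlying: daut-ko-o-dab
GRD=lu - signalled by the affix -o
MOD=ol - signalled by the affix -ko
ASPECT=lu - signalled by the affix -dab
check: dautkoodab -> dautkoodap -> dautkoodap
lemma: daut; GRD=lu; MOD=ol; ASPECT=lu


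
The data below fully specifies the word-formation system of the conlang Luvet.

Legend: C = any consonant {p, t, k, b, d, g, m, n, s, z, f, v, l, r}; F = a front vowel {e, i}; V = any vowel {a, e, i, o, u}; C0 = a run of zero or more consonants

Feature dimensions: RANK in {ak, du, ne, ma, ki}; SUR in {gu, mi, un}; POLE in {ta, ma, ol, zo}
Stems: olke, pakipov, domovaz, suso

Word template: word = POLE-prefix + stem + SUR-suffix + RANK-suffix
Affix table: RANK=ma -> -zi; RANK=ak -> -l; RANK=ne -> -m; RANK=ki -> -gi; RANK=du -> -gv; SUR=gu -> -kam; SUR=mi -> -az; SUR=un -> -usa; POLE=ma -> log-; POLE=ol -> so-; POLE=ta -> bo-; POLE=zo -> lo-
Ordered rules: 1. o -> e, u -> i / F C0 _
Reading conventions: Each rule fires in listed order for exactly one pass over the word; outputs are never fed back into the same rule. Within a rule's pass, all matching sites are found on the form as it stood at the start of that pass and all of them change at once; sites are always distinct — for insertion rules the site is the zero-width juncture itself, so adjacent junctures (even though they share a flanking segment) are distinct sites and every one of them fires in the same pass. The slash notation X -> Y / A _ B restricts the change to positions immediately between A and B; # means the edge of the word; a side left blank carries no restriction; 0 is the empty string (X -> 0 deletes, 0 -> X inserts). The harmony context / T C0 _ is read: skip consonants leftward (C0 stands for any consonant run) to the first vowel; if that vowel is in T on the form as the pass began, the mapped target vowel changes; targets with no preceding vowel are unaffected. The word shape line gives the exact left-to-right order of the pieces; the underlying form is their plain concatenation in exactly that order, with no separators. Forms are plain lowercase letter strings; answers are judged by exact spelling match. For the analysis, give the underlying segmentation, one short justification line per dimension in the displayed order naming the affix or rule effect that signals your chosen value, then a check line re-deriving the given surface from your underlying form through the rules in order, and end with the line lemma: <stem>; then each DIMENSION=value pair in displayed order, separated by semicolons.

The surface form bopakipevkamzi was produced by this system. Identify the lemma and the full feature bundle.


underlying: bo-pakipov-kam-zi
RANK=ma - signalled by the affix -zi
SUR=gu - signalled by the affix -kam
POLE=ta - signalled by the affix bo-
check: bopakipovkamzi -> bopakipevkamzi
lemma: pakipov; RANK=ma; SUR=gu; POLE=ta


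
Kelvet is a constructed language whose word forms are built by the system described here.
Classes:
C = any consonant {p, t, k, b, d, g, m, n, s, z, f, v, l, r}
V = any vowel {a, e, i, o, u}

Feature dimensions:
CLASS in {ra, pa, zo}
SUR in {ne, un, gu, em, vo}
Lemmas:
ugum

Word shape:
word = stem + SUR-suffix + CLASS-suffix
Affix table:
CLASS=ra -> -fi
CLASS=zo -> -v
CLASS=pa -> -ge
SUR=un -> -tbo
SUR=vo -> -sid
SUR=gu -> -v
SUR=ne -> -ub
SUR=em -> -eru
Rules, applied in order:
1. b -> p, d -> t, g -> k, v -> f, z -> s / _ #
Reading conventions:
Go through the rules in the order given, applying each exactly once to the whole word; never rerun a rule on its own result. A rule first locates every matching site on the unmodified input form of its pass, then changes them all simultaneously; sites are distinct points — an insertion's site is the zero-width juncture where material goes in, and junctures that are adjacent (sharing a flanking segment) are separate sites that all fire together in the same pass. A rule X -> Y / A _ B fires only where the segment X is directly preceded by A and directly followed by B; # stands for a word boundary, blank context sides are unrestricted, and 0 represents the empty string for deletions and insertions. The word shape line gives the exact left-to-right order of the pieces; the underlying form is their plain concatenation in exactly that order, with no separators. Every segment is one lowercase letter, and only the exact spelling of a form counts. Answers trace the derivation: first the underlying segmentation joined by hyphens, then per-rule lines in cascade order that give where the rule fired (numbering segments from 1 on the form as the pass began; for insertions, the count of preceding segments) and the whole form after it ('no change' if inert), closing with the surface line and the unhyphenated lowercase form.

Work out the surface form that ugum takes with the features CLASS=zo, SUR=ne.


underlying: ugum-ub-v
1. b -> p, d -> t, g -> k, v -> f, z -> s / _ #: fires at position(s) 7: ugumubf
surface: ugumubf


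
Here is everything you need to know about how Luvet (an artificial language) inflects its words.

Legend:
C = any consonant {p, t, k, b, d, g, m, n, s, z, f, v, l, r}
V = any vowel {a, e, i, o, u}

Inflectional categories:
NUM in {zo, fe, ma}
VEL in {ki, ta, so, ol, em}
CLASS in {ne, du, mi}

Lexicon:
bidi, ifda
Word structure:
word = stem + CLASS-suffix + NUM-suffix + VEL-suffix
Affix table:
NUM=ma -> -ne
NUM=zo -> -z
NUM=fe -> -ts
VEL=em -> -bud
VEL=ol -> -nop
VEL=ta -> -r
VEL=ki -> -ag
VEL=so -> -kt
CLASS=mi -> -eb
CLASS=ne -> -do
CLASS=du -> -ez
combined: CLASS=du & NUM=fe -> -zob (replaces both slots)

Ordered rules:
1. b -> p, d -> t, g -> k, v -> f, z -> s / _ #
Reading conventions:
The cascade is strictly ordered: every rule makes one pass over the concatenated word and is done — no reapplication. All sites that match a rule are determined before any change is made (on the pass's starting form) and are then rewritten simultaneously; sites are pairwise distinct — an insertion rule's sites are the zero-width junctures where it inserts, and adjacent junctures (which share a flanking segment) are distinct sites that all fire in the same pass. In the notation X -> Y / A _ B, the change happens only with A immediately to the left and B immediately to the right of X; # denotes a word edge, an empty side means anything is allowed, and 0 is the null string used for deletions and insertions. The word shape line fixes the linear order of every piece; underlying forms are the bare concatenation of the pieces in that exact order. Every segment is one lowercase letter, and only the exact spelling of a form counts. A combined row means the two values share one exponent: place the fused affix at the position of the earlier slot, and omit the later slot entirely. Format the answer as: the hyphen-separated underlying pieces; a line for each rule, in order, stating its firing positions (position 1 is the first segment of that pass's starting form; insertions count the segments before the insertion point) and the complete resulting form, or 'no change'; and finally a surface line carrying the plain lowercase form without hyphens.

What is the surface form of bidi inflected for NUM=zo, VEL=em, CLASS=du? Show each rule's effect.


underlying: bidi-ez-z-bud
1. b -> p, d -> t, g -> k, v -> f, z -> s / _ #: fires at position(s) 10: bidiezzbut
surface: bidiezzbut


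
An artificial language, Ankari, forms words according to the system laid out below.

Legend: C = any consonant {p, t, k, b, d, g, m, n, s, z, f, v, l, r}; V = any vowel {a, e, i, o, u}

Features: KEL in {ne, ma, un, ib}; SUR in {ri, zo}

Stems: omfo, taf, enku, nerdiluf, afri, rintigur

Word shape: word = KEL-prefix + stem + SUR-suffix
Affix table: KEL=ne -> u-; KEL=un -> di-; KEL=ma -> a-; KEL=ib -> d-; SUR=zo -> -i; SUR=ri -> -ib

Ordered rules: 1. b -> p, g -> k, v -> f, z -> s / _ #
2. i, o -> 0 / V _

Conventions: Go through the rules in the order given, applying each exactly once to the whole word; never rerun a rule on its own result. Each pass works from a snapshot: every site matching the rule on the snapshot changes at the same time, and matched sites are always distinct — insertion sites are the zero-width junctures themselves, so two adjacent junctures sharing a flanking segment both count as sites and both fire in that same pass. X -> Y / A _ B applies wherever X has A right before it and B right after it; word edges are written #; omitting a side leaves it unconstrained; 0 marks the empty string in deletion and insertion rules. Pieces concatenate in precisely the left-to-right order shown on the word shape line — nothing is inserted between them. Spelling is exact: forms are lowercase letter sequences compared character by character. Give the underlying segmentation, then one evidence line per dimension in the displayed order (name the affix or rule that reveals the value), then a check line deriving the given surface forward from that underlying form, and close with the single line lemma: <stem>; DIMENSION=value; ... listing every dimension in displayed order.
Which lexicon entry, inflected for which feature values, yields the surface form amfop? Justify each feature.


underlying: a-omfo-ib
KEL=ma - signalled by the affix a-
SUR=ri - signalled by the affix -ib
check: aomfoib -> aomfoip -> amfop
lemma: omfo; KEL=ma; SUR=ri


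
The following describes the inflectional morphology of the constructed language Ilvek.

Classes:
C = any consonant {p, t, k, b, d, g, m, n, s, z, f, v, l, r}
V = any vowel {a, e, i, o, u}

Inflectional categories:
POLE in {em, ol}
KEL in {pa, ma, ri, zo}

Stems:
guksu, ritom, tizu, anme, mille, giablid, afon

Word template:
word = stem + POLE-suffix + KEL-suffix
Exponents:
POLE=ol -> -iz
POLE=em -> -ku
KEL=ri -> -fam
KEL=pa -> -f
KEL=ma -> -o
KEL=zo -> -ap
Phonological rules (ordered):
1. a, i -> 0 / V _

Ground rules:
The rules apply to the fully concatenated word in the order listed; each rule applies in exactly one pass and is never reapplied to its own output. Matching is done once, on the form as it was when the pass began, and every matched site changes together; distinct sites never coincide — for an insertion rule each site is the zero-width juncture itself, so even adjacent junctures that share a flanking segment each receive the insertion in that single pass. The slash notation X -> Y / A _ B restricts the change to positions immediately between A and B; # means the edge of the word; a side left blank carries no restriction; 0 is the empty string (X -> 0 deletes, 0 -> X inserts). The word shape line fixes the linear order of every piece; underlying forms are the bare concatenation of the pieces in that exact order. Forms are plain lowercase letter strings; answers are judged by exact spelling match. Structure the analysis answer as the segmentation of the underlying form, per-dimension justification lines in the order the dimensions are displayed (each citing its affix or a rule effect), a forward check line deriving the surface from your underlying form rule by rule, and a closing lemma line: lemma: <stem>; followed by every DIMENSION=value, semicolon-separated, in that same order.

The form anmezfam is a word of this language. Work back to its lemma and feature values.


underlying: anme-iz-fam
POLE=ol - signalled by the affix -iz
KEL=ri - signalled by the affix -fam
check: anmeizfam -> anmezfam
lemma: anme; POLE=ol; KEL=ri


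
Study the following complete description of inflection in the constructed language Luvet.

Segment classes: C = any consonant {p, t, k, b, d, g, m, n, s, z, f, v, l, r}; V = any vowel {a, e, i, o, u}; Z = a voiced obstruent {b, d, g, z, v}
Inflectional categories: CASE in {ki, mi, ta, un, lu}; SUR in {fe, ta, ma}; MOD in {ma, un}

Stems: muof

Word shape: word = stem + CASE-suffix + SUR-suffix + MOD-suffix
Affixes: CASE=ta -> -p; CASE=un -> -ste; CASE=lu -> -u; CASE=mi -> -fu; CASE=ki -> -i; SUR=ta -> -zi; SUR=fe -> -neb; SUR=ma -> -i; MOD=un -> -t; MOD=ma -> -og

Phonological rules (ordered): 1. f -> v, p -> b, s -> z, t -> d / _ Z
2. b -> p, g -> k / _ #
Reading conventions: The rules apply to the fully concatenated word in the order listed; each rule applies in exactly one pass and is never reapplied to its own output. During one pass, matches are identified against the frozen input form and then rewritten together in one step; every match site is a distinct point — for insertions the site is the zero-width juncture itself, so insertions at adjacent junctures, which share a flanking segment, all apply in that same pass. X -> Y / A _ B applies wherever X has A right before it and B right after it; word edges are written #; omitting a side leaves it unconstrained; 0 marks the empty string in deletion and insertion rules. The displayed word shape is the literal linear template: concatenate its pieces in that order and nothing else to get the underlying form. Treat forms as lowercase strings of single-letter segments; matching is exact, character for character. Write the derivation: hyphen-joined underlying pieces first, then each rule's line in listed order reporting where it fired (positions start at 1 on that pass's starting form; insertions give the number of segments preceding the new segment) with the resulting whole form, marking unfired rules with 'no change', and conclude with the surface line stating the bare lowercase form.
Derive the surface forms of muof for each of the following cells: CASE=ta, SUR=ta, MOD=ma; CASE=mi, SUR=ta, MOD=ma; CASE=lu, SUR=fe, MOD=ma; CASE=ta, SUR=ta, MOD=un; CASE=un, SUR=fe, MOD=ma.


cell CASE=ta, SUR=ta, MOD=ma:
underlying: muof-p-zi-og
1. f -> v, p -> b, s -> z, t -> d / _ Z: fires at position(s) 5: muofbziog
2. b -> p, g -> k / _ #: fires at position(s) 9: muofbziok
surface: muofbziok

cell CASE=mi, SUR=ta, MOD=ma:
underlying: muof-fu-zi-og
1. f -> v, p -> b, s -> z, t -> d / _ Z: no change
2. b -> p, g -> k / _ #: fires at position(s) 10: muoffuziok
surface: muoffuziok

cell CASE=lu, SUR=fe, MOD=ma:
underlying: muof-u-neb-og
1. f -> v, p -> b, s -> z, t -> d / _ Z: no change
2. b -> p, g -> k / _ #: fires at position(s) 10: muofunebok
surface: muofunebok

cell CASE=ta, SUR=ta, MOD=un:
underlying: muof-p-zi-t
1. f -> v, p -> b, s -> z, t -> d / _ Z: fires at position(s) 5: muofbzit
2. b -> p, g -> k / _ #: no change
surface: muofbzit

cell CASE=un, SUR=fe, MOD=ma:
underlying: muof-ste-neb-og
1. f -> v, p -> b, s -> z, t -> d / _ Z: no change
2. b -> p, g -> k / _ #: fires at position(s) 12: muofstenebok
surface: muofstenebok


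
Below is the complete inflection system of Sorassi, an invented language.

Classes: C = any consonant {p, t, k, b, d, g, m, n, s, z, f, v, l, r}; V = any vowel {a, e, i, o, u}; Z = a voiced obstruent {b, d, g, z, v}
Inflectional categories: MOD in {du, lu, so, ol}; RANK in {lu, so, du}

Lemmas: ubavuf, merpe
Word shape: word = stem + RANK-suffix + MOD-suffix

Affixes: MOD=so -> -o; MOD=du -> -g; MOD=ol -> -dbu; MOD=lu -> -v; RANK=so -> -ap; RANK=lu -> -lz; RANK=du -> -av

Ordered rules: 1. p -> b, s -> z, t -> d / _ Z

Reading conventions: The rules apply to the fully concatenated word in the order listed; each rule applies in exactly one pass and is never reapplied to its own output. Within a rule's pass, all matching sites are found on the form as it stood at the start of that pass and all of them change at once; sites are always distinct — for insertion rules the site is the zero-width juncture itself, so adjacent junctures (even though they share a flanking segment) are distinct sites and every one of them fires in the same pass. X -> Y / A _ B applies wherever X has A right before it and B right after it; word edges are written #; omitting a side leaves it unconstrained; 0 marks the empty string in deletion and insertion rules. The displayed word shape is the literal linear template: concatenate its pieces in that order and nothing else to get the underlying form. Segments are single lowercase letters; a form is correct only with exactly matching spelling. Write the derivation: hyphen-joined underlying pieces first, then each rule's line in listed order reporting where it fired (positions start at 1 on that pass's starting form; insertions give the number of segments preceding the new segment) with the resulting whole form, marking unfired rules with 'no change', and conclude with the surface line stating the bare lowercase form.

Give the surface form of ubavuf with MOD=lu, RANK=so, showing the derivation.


underlying: ubavuf-ap-v
1. p -> b, s -> z, t -> d / _ Z: fires at position(s) 8: ubavufabv
surface: ubavufabv


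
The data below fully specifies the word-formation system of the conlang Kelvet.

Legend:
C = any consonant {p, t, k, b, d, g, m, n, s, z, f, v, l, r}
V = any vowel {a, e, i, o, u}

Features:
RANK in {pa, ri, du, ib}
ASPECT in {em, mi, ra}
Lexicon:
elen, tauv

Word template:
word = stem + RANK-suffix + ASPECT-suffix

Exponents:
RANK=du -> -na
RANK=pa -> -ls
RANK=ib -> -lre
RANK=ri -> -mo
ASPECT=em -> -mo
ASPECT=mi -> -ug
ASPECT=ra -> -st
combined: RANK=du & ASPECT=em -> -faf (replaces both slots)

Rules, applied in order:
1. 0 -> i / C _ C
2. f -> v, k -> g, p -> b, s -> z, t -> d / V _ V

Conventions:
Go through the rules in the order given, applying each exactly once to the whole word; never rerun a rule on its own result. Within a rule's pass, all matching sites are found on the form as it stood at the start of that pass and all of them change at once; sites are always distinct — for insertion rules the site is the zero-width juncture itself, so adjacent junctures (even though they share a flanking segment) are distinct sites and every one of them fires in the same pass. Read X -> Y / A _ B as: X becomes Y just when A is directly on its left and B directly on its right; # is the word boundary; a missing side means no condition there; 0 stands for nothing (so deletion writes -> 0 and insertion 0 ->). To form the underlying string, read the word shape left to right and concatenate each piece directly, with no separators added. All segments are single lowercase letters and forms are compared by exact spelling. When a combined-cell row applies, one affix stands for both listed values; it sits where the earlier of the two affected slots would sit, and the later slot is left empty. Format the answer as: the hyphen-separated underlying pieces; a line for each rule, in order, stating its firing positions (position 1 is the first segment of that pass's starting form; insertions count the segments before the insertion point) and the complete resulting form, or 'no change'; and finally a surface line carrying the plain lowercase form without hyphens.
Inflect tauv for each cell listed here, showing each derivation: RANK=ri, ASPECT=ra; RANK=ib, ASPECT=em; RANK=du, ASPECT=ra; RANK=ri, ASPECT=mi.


cell RANK=ri, ASPECT=ra:
underlying: tauv-mo-st
1. 0 -> i / C _ C: inserts after position(s) 4, 7: tauvimosit
2. f -> v, k -> g, p -> b, s -> z, t -> d / V _ V: fires at position(s) 8: tauvimozit
surface: tauvimozit

cell RANK=ib, ASPECT=em:
underlying: tauv-lre-mo
1. 0 -> i / C _ C: inserts after position(s) 4, 5: tauviliremo
2. f -> v, k -> g, p -> b, s -> z, t -> d / V _ V: no change
surface: tauviliremo

cell RANK=du, ASPECT=ra:
underlying: tauv-na-st
1. 0 -> i / C _ C: inserts after position(s) 4, 7: tauvinasit
2. f -> v, k -> g, p -> b, s -> z, t -> d / V _ V: fires at position(s) 8: tauvinazit
surface: tauvinazit

cell RANK=ri, ASPECT=mi:
underlying: tauv-mo-ug
1. 0 -> i / C _ C: inserts after position(s) 4: tauvimoug
2. f -> v, k -> g, p -> b, s -> z, t -> d / V _ V: no change
surface: tauvimoug


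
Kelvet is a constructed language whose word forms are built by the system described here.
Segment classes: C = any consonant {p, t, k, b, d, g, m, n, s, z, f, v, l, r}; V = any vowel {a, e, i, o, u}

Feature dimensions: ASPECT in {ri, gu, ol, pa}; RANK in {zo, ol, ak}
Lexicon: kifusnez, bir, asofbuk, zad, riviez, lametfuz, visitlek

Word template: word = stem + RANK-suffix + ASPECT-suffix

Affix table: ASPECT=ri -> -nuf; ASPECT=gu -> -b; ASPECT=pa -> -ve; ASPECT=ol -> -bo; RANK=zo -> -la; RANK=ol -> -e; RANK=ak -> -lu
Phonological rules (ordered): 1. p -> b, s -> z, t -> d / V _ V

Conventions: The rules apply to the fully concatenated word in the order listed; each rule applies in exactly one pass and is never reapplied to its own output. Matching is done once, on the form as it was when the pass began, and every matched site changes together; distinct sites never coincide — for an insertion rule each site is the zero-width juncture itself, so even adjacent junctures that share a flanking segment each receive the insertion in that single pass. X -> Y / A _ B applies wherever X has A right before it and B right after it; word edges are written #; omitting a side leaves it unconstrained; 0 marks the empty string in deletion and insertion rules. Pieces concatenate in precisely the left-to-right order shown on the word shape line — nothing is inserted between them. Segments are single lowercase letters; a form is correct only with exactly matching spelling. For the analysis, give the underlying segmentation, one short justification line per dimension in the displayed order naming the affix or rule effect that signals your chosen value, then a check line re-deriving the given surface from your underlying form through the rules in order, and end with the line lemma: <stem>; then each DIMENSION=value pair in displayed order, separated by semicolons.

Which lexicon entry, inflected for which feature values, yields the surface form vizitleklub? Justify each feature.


underlying: visitlek-lu-b
ASPECT=gu - signalled by the affix -b
RANK=ak - signalled by the affix -lu
check: visitleklub -> vizitleklub
lemma: visitlek; ASPECT=gu; RANK=ak


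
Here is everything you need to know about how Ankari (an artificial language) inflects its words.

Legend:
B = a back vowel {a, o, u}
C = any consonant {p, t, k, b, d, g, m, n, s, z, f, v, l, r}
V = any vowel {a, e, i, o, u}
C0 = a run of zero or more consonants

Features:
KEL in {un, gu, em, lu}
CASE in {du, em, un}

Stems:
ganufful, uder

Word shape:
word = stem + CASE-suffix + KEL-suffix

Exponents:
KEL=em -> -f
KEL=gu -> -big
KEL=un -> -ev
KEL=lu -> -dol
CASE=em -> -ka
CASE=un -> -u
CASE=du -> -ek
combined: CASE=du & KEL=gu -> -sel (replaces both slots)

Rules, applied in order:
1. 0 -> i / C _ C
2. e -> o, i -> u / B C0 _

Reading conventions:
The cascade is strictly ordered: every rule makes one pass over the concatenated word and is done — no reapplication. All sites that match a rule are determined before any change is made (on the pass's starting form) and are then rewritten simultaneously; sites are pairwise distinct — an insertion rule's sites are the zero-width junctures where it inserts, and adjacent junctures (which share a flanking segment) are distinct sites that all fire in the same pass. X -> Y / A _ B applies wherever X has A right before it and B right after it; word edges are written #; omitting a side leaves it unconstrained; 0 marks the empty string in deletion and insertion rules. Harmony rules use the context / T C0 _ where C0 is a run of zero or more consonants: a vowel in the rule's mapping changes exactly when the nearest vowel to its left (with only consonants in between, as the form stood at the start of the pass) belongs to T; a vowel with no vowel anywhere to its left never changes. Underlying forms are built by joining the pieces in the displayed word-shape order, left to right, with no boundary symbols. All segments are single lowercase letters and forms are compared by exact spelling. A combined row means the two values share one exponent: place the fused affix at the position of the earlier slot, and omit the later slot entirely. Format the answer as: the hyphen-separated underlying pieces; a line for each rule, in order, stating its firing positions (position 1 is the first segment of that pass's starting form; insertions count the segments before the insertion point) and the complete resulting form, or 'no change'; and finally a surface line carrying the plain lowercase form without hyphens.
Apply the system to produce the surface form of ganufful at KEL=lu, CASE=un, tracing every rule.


underlying: ganufful-u-dol
1. 0 -> i / C _ C: inserts after position(s) 5: ganufifuludol
2. e -> o, i -> u / B C0 _: fires at position(s) 6: ganufufuludol
surface: ganufufuludol


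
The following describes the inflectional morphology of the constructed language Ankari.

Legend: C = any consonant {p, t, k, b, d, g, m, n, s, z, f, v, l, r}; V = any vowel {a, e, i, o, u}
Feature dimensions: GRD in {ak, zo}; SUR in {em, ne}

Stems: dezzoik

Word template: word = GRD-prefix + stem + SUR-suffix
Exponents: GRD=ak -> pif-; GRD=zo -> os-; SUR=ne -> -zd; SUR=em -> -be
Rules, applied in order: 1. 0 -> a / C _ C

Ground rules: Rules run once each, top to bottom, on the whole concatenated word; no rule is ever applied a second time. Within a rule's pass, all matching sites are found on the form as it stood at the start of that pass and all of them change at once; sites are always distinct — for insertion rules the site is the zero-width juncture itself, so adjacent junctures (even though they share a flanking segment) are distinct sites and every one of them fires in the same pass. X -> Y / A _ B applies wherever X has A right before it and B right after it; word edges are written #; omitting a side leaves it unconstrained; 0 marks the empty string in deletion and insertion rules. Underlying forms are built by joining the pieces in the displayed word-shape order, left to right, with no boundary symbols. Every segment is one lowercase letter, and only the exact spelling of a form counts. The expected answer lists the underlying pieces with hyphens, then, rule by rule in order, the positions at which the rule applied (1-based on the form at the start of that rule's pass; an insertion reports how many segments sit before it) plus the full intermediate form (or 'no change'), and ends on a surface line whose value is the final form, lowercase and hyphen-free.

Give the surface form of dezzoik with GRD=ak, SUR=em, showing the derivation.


underlying: pif-dezzoik-be
1. 0 -> a / C _ C: inserts after position(s) 3, 6, 10: pifadezazoikabe
surface: pifadezazoikabe


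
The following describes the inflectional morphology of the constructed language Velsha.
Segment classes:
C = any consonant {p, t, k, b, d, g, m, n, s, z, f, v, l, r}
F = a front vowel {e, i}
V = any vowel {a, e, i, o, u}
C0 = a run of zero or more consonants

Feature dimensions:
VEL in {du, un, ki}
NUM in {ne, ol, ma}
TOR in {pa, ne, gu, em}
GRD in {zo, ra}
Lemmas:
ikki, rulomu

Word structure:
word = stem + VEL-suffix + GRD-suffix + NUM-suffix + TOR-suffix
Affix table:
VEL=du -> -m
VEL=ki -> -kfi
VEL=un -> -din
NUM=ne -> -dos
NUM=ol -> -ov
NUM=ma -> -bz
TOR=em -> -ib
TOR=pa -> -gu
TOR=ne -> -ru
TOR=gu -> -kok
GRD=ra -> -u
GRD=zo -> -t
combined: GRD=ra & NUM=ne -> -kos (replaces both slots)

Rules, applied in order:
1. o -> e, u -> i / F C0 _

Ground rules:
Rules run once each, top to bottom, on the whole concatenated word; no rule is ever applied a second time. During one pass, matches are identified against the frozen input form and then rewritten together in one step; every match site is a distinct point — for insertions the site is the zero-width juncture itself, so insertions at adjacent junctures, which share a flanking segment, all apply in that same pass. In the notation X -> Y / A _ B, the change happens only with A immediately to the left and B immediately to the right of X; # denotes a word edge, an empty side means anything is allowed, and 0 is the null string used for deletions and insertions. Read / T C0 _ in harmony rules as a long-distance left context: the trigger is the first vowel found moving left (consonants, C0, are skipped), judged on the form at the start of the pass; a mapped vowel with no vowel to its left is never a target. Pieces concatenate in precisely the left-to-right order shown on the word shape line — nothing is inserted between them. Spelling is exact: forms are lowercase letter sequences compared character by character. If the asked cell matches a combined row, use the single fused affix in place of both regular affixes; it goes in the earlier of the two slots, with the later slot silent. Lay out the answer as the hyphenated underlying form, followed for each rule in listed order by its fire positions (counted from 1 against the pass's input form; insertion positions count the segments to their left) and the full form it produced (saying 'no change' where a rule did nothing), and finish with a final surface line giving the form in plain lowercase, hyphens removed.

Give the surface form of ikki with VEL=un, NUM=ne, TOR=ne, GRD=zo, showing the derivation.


underlying: ikki-din-t-dos-ru
1. o -> e, u -> i / F C0 _: fires at position(s) 10: ikkidintdesru
surface: ikkidintdesru
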